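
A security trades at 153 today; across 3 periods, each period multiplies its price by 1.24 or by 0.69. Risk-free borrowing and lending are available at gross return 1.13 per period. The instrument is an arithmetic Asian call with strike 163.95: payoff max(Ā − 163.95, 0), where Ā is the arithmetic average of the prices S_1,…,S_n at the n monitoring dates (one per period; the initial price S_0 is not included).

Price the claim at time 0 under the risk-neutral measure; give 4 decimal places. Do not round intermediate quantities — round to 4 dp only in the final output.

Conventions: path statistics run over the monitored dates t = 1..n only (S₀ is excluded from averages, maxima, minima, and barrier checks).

With p* = (R−d)/(u−d) = 0.8000, sum probability × payoff across the paths and divide by R^3.
Enumerate all 2^3 = 8 price paths (U = up ×1.24, D = down ×0.69); each path with k up-moves has probability p*^k·(1−p*)^(3−k).
DDD: Ā=76.2251, payoff=0.0000, prob=0.008000
UDD: Ā=136.9842, payoff=0.0000, prob=0.032000
DUD: Ā=108.9342, payoff=0.0000, prob=0.032000
UUD: Ā=195.7657, payoff=31.8157, prob=0.128000
DDU: Ā=89.5797, payoff=0.0000, prob=0.032000
UDU: Ā=160.9837, payoff=0.0000, prob=0.128000
DUU: Ā=132.9337, payoff=0.0000, prob=0.128000
UUU: Ā=238.8954, payoff=74.9454, prob=0.512000
Price = Σ prob·payoff / R^3 = 42.444472 / 1.442897 = 29.4161

price = 29.4161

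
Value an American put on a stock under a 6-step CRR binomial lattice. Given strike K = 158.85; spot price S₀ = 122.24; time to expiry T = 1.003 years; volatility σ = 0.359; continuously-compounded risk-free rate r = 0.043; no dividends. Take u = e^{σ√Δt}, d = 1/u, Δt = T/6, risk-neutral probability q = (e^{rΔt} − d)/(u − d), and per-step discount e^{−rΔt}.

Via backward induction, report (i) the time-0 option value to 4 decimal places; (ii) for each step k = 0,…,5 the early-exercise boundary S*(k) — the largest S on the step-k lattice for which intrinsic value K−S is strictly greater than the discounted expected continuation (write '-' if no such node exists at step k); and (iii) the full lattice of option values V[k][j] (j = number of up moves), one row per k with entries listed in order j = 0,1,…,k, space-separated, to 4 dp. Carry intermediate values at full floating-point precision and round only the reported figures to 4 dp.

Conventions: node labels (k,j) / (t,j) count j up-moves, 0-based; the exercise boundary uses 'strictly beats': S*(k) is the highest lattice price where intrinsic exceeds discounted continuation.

Δt=0.16717  u=1.15810  d=0.86348  q=0.48786  discount=0.99284
step 6 (expiry): payoffs max(K−S,0) = 108.1817 90.8938 67.7075 36.6100 0.0000 0.0000 0.0000
step 5: (k=5,j=0): S=58.6790, K−S=100.1710, hold=99.0332 ⇒ V=100.1710 exercise | (k=5,j=1): S=78.7001, K−S=80.1499, hold=79.0122 ⇒ V=80.1499 exercise | (k=5,j=2): S=105.5522, K−S=53.2978, hold=52.1601 ⇒ V=53.2978 exercise | (k=5,j=3): S=141.5662, K−S=17.2838, hold=18.6153 ⇒ V=18.6153 continue | (k=5,j=4): S=189.8679, K−S=0.0000, hold=0.0000 ⇒ V=0.0000 continue | (k=5,j=5): S=254.6501, K−S=0.0000, hold=0.0000 ⇒ V=0.0000 continue  boundary S*=105.5522
step 4: (k=4,j=0): S=67.9562, K−S=90.8938, hold=89.7561 ⇒ V=90.8938 exercise | (k=4,j=1): S=91.1425, K−S=67.7075, hold=66.5697 ⇒ V=67.7075 exercise | (k=4,j=2): S=122.2400, K−S=36.6100, hold=36.1171 ⇒ V=36.6100 exercise | (k=4,j=3): S=163.9478, K−S=0.0000, hold=9.4654 ⇒ V=9.4654 continue | (k=4,j=4): S=219.8861, K−S=0.0000, hold=0.0000 ⇒ V=0.0000 continue  boundary S*=122.2400
step 3: (k=3,j=0): S=78.7001, K−S=80.1499, hold=79.0122 ⇒ V=80.1499 exercise | (k=3,j=1): S=105.5522, K−S=53.2978, hold=52.1601 ⇒ V=53.2978 exercise | (k=3,j=2): S=141.5662, K−S=17.2838, hold=23.2000 ⇒ V=23.2000 continue | (k=3,j=3): S=189.8679, K−S=0.0000, hold=4.8129 ⇒ V=4.8129 continue  boundary S*=105.5522
step 2: (k=2,j=0): S=91.1425, K−S=67.7075, hold=66.5697 ⇒ V=67.7075 exercise | (k=2,j=1): S=122.2400, K−S=36.6100, hold=38.3378 ⇒ V=38.3378 continue | (k=2,j=2): S=163.9478, K−S=0.0000, hold=14.1278 ⇒ V=14.1278 continue  boundary S*=91.1425
step 1: (k=1,j=0): S=105.5522, K−S=53.2978, hold=52.9969 ⇒ V=53.2978 exercise | (k=1,j=1): S=141.5662, K−S=17.2838, hold=26.3368 ⇒ V=26.3368 continue  boundary S*=105.5522
step 0: (k=0,j=0): S=122.2400, K−S=36.6100, hold=39.8572 ⇒ V=39.8572 continue  boundary S*=-

price = 39.8572
boundary = - 105.5522 91.1425 105.5522 122.2400 105.5522
tree:
39.8572
53.2978 26.3368
67.7075 38.3378 14.1278
80.1499 53.2978 23.2000 4.8129
90.8938 67.7075 36.6100 9.4654 0.0000
100.1710 80.1499 53.2978 18.6153 0.0000 0.0000
108.1817 90.8938 67.7075 36.6100 0.0000 0.0000 0.0000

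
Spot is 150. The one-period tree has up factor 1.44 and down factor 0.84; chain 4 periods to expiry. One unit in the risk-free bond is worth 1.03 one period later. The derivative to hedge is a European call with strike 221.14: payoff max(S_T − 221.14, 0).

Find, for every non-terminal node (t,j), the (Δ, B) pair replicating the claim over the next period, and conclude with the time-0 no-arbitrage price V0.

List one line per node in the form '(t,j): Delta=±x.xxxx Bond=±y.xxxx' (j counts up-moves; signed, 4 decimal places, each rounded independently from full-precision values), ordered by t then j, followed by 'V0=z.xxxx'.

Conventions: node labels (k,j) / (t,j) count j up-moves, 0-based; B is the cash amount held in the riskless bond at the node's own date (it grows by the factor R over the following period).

(0,0): Delta=0.4110 Bond=-45.8973
(1,0): Delta=0.1939 Bond=-19.9258
(1,1): Delta=0.6842 Bond=-106.2893
(2,0): Delta=0.0000 Bond=0.0000
(2,1): Delta=0.4380 Bond=-64.8113
(2,2): Delta=0.9941 Bond=-205.8638
(3,0): Delta=0.0000 Bond=0.0000
(3,1): Delta=0.0000 Bond=0.0000
(3,2): Delta=0.9893 Bond=-210.8074
(3,3): Delta=1.0000 Bond=-214.6990
V0=15.7470

No-arbitrage ⇒ martingale measure with p* = (R−d)/(u−d) = 0.3167.
Payoffs at expiry: V(4,0)=0.0000, V(4,1)=0.0000, V(4,2)=0.0000, V(4,3)=155.0940, V(4,4)=423.8325
(3,0): S=88.9056. Δ = (V_up−V_dn)/(S_up−S_dn) = (0.0000−0.0000)/(128.0241−74.6807) = 0.0000. V = [p*·0.0000 + (1−p*)·0.0000]/1.03 = 0.0000. B = V − Δ·S = 0.0000.
(3,1): S=152.4096. Δ = (V_up−V_dn)/(S_up−S_dn) = (0.0000−0.0000)/(219.4698−128.0241) = 0.0000. V = [p*·0.0000 + (1−p*)·0.0000]/1.03 = 0.0000. B = V − Δ·S = 0.0000.
(3,2): S=261.2736. Δ = (V_up−V_dn)/(S_up−S_dn) = (155.0940−0.0000)/(376.2340−219.4698) = 0.9893. V = [p*·155.0940 + (1−p*)·0.0000]/1.03 = 47.6826. B = V − Δ·S = -210.8074.
(3,3): S=447.8976. Δ = (V_up−V_dn)/(S_up−S_dn) = (423.8325−155.0940)/(644.9725−376.2340) = 1.0000. V = [p*·423.8325 + (1−p*)·155.0940]/1.03 = 233.1986. B = V − Δ·S = -214.6990.
(2,0): S=105.8400. Δ = (V_up−V_dn)/(S_up−S_dn) = (0.0000−0.0000)/(152.4096−88.9056) = 0.0000. V = [p*·0.0000 + (1−p*)·0.0000]/1.03 = 0.0000. B = V − Δ·S = 0.0000.
(2,1): S=181.4400. Δ = (V_up−V_dn)/(S_up−S_dn) = (47.6826−0.0000)/(261.2736−152.4096) = 0.4380. V = [p*·47.6826 + (1−p*)·0.0000]/1.03 = 14.6597. B = V − Δ·S = -64.8113.
(2,2): S=311.0400. Δ = (V_up−V_dn)/(S_up−S_dn) = (233.1986−47.6826)/(447.8976−261.2736) = 0.9941. V = [p*·233.1986 + (1−p*)·47.6826]/1.03 = 103.3295. B = V − Δ·S = -205.8638.
(1,0): S=126.0000. Δ = (V_up−V_dn)/(S_up−S_dn) = (14.6597−0.0000)/(181.4400−105.8400) = 0.1939. V = [p*·14.6597 + (1−p*)·0.0000]/1.03 = 4.5070. B = V − Δ·S = -19.9258.
(1,1): S=216.0000. Δ = (V_up−V_dn)/(S_up−S_dn) = (103.3295−14.6597)/(311.0400−181.4400) = 0.6842. V = [p*·103.3295 + (1−p*)·14.6597]/1.03 = 41.4936. B = V − Δ·S = -106.2893.
(0,0): S=150.0000. Δ = (V_up−V_dn)/(S_up−S_dn) = (41.4936−4.5070)/(216.0000−126.0000) = 0.4110. V = [p*·41.4936 + (1−p*)·4.5070]/1.03 = 15.7470. B = V − Δ·S = -45.8973.
Check: Δ(0,0)·S0 + B(0,0) = 15.7470 = V0.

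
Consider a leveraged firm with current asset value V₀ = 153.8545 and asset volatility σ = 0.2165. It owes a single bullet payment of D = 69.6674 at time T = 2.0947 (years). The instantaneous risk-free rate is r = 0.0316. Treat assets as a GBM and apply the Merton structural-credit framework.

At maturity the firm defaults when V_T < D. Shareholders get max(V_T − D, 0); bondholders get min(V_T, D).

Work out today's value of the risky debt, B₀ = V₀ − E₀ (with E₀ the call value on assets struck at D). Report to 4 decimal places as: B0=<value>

B0=65.1764

With assets at 153.8545 and a single debt payment of 69.6674 at 2.0947 years:
d₁ = [ln(V₀/D) + (r + σ²/2)T] / (σ√T)
   = [ln(153.8545/69.6674) + (0.0316 + 0.5·0.2165²)·2.0947] / (0.2165·√2.0947)
   = [0.792275 + 0.115284] / 0.313342 = 2.896384
d₂ = d₁ − σ√T = 2.896384 − 0.313342 = 2.583041
N(d₁) = 0.998113,  N(d₂) = 0.995103,  e^(−rT) = 0.935951
E₀ = V₀·N(d₁) − D·e^(−rT)·N(d₂)
   = 153.8545·0.998113 − 69.6674·0.935951·0.995103 = 88.678147
B₀ = V₀ − E₀ = 153.8545 − 88.678147 = 65.176353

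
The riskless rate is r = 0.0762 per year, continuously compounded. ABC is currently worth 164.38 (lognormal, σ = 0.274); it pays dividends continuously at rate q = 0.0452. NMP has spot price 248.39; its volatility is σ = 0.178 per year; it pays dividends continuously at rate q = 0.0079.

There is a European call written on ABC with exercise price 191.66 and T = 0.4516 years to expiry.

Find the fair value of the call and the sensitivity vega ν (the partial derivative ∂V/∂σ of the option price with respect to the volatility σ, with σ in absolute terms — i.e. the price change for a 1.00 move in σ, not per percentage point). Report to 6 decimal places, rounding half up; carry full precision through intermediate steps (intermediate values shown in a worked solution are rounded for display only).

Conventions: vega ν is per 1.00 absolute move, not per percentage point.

price = 4.104651
ν = 34.595414

σ√T = 0.274·√0.4516 = 0.184131
d₁ = (ln(S/K) + (r−q+σ²/2)T) / (σ√T) = (ln(164.38/191.66) + (0.0762−0.0452+0.274²/2)·0.4516) / 0.184131 = (-0.153542 + 0.030952) / 0.184131 = -0.665777
d₂ = d₁ − σ√T = -0.665777 − 0.184131 = -0.849908
e^{−rT} = 0.966173
e^{−qT} = 0.979795
N(d₁) = 0.252777,  N(d₂) = 0.197688
Call price V = S·e^{−qT}·N(d₁) − K·e^{−rT}·N(d₂) = 40.711883 − 36.607232 = 4.104651
φ(d₁) = (1/√(2π))·e^{−d₁²/2} = 0.319637
ν = S·e^{−qT}·φ(d₁)·√T = 34.595414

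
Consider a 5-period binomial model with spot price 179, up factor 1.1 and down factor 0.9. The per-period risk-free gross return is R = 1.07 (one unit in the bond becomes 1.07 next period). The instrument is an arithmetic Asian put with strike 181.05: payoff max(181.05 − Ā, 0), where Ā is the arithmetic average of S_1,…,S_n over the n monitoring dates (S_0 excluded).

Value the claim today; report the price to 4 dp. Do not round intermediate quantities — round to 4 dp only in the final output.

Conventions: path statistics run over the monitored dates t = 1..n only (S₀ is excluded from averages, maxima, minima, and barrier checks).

price = 0.5416

No-arbitrage gives p* = (R−d)/(u−d) = 0.8500: enumerate every path, weight its payoff by its p*-probability, and discount by R^5.
Enumerate all 2^5 = 32 price paths (U = up ×1.1, D = down ×0.9); each path with k up-moves has probability p*^k·(1−p*)^(5−k).
DDDDD: Ā=131.9441, payoff=49.1059, prob=0.000076
UDDDD: Ā=161.2650, payoff=19.7850, prob=0.000430
DUDDD: Ā=154.1050, payoff=26.9450, prob=0.000430
UUDDD: Ā=188.3506, payoff=0.0000, prob=0.002438
DDUDD: Ā=147.6610, payoff=33.3890, prob=0.000430
UDUDD: Ā=180.4746, payoff=0.5754, prob=0.002438
DUUDD: Ā=173.3146, payoff=7.7354, prob=0.002438
UUUDD: Ā=211.8290, payoff=0.0000, prob=0.013818
DDDUD: Ā=141.8614, payoff=39.1886, prob=0.000430
UDDUD: Ā=173.3862, payoff=7.6638, prob=0.002438
DUDUD: Ā=166.2262, payoff=14.8238, prob=0.002438
UUDUD: Ā=203.1654, payoff=0.0000, prob=0.013818
DDUUD: Ā=159.7822, payoff=21.2678, prob=0.002438
UDUUD: Ā=195.2894, payoff=0.0000, prob=0.013818
DUUUD: Ā=188.1294, payoff=0.0000, prob=0.013818
UUUUD: Ā=229.9359, payoff=0.0000, prob=0.078301
DDDDU: Ā=136.6418, payoff=44.4082, prob=0.000430
UDDDU: Ā=167.0066, payoff=14.0434, prob=0.002438
DUDDU: Ā=159.8466, payoff=21.2034, prob=0.002438
UUDDU: Ā=195.3681, payoff=0.0000, prob=0.013818
DDUDU: Ā=153.4026, payoff=27.6474, prob=0.002438
UDUDU: Ā=187.4921, payoff=0.0000, prob=0.013818
DUUDU: Ā=180.3321, payoff=0.7179, prob=0.013818
UUUDU: Ā=220.4059, payoff=0.0000, prob=0.078301
DDDUU: Ā=147.6030, payoff=33.4470, prob=0.002438
UDDUU: Ā=180.4037, payoff=0.6463, prob=0.013818
DUDUU: Ā=173.2437, payoff=7.8063, prob=0.013818
UUDUU: Ā=211.7423, payoff=0.0000, prob=0.078301
DDUUU: Ā=166.7997, payoff=14.2503, prob=0.013818
UDUUU: Ā=203.8663, payoff=0.0000, prob=0.078301
DUUUU: Ā=196.7063, payoff=0.0000, prob=0.078301
UUUUU: Ā=240.4188, payoff=0.0000, prob=0.443705
Price = Σ prob·payoff / R^5 = 0.759683 / 1.402552 = 0.5416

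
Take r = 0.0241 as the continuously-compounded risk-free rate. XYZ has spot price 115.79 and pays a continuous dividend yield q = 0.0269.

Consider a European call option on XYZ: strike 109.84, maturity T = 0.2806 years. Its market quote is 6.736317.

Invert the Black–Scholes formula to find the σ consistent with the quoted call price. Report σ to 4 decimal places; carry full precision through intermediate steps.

sigma = 0.1251

At σ = 0.1251 the Black–Scholes value reproduces the quote:
σ√T = 0.1251·√0.2806 = 0.066268
d₁ = (ln(S/K) + (r−q+σ²/2)T) / (σ√T) = (ln(115.79/109.84) + (0.0241−0.0269+0.1251²/2)·0.2806) / 0.066268 = (0.052753 + 0.001410) / 0.066268 = 0.817345
d₂ = d₁ − σ√T = 0.817345 − 0.066268 = 0.751077
e^{−rT} = 0.993260
e^{−qT} = 0.992480
N(d₁) = 0.793134,  N(d₂) = 0.773697
V = S·e^{−qT}·N(d₁) − K·e^{−rT}·N(d₂) = 91.146428 − 84.410111 = 6.736317 (matching the quote); vega is positive throughout, so no other σ reproduces this price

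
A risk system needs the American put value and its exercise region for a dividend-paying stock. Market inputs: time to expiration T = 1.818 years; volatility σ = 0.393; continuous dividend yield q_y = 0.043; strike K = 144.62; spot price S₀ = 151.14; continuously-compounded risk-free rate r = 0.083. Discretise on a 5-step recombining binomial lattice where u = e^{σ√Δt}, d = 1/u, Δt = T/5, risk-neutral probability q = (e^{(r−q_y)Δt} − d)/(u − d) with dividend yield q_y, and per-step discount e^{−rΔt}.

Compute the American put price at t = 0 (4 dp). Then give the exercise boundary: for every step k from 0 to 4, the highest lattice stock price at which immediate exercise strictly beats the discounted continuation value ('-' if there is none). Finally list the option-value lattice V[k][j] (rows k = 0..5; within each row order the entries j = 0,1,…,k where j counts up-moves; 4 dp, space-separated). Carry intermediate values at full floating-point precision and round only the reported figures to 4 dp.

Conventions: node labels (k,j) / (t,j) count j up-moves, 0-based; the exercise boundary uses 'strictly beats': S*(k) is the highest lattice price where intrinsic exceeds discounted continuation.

params: Δt=0.36360 u=1.26741 d=0.78901 q=0.47166 e^(-rΔt)=0.97027
t_5 payoffs: 98.4040 70.3818 25.3690 0.0000 0.0000 0.0000
t_4: node(4,0) S=58.5747 payoff=86.0453 vs cont=82.6548 → 86.0453 [stop]  node(4,1) S=94.0902 payoff=50.5298 vs cont=47.6901 → 50.5298 [stop]  node(4,2) S=151.1400 payoff=0.0000 vs cont=13.0051 → 13.0051 [wait]  node(4,3) S=242.7807 payoff=0.0000 vs cont=0.0000 → 0.0000 [wait]  node(4,4) S=389.9860 payoff=0.0000 vs cont=0.0000 → 0.0000 [wait]  ⇒ S*(4)=94.0902
t_3: node(3,0) S=74.2382 payoff=70.3818 vs cont=67.2342 → 70.3818 [stop]  node(3,1) S=119.2510 payoff=25.3690 vs cont=31.8551 → 31.8551 [wait]  node(3,2) S=191.5565 payoff=0.0000 vs cont=6.6669 → 6.6669 [wait]  node(3,3) S=307.7029 payoff=0.0000 vs cont=0.0000 → 0.0000 [wait]  ⇒ S*(3)=74.2382
t_2: node(2,0) S=94.0902 payoff=50.5298 vs cont=50.6584 → 50.6584 [wait]  node(2,1) S=151.1400 payoff=0.0000 vs cont=19.3811 → 19.3811 [wait]  node(2,2) S=242.7807 payoff=0.0000 vs cont=3.4177 → 3.4177 [wait]  ⇒ S*(2)=-
t_1: node(1,0) S=119.2510 payoff=25.3690 vs cont=34.8389 → 34.8389 [wait]  node(1,1) S=191.5565 payoff=0.0000 vs cont=11.4996 → 11.4996 [wait]  ⇒ S*(1)=-
t_0: node(0,0) S=151.1400 payoff=0.0000 vs cont=23.1223 → 23.1223 [wait]  ⇒ S*(0)=-

price = 23.1223
boundary = - - - 74.2382 94.0902
tree:
23.1223
34.8389 11.4996
50.6584 19.3811 3.4177
70.3818 31.8551 6.6669 0.0000
86.0453 50.5298 13.0051 0.0000 0.0000
98.4040 70.3818 25.3690 0.0000 0.0000 0.0000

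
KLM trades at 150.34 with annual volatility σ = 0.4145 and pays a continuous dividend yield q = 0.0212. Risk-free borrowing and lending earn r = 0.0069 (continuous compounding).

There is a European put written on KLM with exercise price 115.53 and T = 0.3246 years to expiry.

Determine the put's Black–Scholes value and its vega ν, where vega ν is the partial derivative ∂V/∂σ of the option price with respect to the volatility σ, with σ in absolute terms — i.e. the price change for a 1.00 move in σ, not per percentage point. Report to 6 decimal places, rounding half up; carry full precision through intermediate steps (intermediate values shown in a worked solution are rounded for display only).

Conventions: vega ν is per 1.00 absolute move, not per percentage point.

price = 2.134833
ν = 16.248771

σ√T = 0.4145·√0.3246 = 0.236156
d₁ = (ln(S/K) + (r−q+σ²/2)T) / (σ√T) = (ln(150.34/115.53) + (0.0069−0.0212+0.4145²/2)·0.3246) / 0.236156 = (0.263369 + 0.023243) / 0.236156 = 1.213657
d₂ = d₁ − σ√T = 1.213657 − 0.236156 = 0.977501
e^{−rT} = 0.997763
e^{−qT} = 0.993142
N(−d₁) = 0.112439,  N(−d₂) = 0.164161
Put price V = K·e^{−rT}·N(−d₂) − S·e^{−qT}·N(−d₁) = 18.923049 − 16.788216 = 2.134833
φ(d₁) = (1/√(2π))·e^{−d₁²/2} = 0.191012
ν = S·e^{−qT}·φ(d₁)·√T = 16.248771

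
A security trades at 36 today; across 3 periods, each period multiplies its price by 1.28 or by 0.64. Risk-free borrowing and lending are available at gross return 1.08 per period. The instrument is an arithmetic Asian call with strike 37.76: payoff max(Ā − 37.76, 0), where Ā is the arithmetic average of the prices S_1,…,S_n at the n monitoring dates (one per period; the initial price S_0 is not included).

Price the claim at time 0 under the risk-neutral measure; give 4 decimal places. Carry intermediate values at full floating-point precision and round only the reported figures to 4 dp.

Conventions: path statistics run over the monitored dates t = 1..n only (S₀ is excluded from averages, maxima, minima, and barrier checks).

price = 6.9409

Risk-neutral up-probability p* = (R−d)/(u−d) = (1.08−0.64)/(1.28−0.64) = 0.6875; the claim prices as the p*-weighted sum of path payoffs discounted by R^3.
Enumerate all 2^3 = 8 price paths (U = up ×1.28, D = down ×0.64); each path with k up-moves has probability p*^k·(1−p*)^(3−k).
DDD: Ā=15.7409, payoff=0.0000, prob=0.030518
UDD: Ā=31.4819, payoff=0.0000, prob=0.067139
DUD: Ā=23.8019, payoff=0.0000, prob=0.067139
UUD: Ā=47.6037, payoff=9.8437, prob=0.147705
DDU: Ā=18.8867, payoff=0.0000, prob=0.067139
UDU: Ā=37.7733, payoff=0.0133, prob=0.147705
DUU: Ā=30.0933, payoff=0.0000, prob=0.147705
UUU: Ā=60.1866, payoff=22.4266, prob=0.324951
Price = Σ prob·payoff / R^3 = 8.743490 / 1.259712 = 6.9409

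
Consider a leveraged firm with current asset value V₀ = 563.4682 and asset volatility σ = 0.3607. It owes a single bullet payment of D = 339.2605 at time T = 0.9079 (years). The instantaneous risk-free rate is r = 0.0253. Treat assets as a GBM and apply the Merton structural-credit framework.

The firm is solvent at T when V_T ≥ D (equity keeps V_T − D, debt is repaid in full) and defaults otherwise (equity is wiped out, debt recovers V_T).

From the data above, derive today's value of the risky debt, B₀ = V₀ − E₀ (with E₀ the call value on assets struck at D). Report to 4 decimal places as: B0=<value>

B0=327.6546

With assets at 563.4682 and a single debt payment of 339.2605 at 0.9079 years:
d₁ = [ln(V₀/D) + (r + σ²/2)T] / (σ√T)
   = [ln(563.4682/339.2605) + (0.0253 + 0.5·0.3607²)·0.9079] / (0.3607·√0.9079)
   = [0.507343 + 0.082031] / 0.343689 = 1.714847
d₂ = d₁ − σ√T = 1.714847 − 0.343689 = 1.371159
N(d₁) = 0.956813,  N(d₂) = 0.914837,  e^(−rT) = 0.977292
E₀ = V₀·N(d₁) − D·e^(−rT)·N(d₂)
   = 563.4682·0.956813 − 339.2605·0.977292·0.914837 = 235.813635
B₀ = V₀ − E₀ = 563.4682 − 235.813635 = 327.654565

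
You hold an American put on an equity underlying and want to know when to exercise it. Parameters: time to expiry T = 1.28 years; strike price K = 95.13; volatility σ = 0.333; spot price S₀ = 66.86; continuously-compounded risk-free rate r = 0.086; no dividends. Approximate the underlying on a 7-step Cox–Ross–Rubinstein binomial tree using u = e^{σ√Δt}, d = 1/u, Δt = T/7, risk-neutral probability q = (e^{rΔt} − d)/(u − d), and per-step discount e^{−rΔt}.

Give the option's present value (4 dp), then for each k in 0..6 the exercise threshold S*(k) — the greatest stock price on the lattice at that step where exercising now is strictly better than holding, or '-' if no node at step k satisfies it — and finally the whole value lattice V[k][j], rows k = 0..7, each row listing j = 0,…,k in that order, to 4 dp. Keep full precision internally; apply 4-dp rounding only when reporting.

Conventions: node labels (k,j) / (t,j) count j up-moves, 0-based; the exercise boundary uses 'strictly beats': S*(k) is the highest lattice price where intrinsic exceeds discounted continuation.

Δt=0.18286, u=1.15303, d=0.86728, q=0.51993, disc=e^(-rΔt)=0.98440
k=7 terminal: V=max(K-S,0) → 70.4542 62.3238 51.5146 37.1439 18.0381 0.0000 0.0000 0.0000
k=6: j=0 S=28.4520 intr=66.6780 cont=65.1937 V=66.6780[EX]; j=1 S=37.8266 intr=57.3034 cont=55.8191 V=57.3034[EX]; j=2 S=50.2901 intr=44.8399 cont=43.3557 V=44.8399[EX]; j=3 S=66.8600 intr=28.2700 cont=26.7857 V=28.2700[EX]; j=4 S=88.8895 intr=6.2405 cont=8.5245 V=8.5245[hold]; j=5 S=118.1775 intr=0.0000 cont=0.0000 V=0.0000[hold]; j=6 S=157.1156 intr=0.0000 cont=0.0000 V=0.0000[hold]  S*(6)=66.8600
k=5: j=0 S=32.8062 intr=62.3238 cont=60.8395 V=62.3238[EX]; j=1 S=43.6154 intr=51.5146 cont=50.0303 V=51.5146[EX]; j=2 S=57.9861 intr=37.1439 cont=35.6596 V=37.1439[EX]; j=3 S=77.0919 intr=18.0381 cont=17.7229 V=18.0381[EX]; j=4 S=102.4927 intr=0.0000 cont=4.0285 V=4.0285[hold]; j=5 S=136.2627 intr=0.0000 cont=0.0000 V=0.0000[hold]  S*(5)=77.0919
k=4: j=0 S=37.8266 intr=57.3034 cont=55.8191 V=57.3034[EX]; j=1 S=50.2901 intr=44.8399 cont=43.3557 V=44.8399[EX]; j=2 S=66.8600 intr=28.2700 cont=26.7857 V=28.2700[EX]; j=3 S=88.8895 intr=6.2405 cont=10.5864 V=10.5864[hold]; j=4 S=118.1775 intr=0.0000 cont=1.9038 V=1.9038[hold]  S*(4)=66.8600
k=3: j=0 S=43.6154 intr=51.5146 cont=50.0303 V=51.5146[EX]; j=1 S=57.9861 intr=37.1439 cont=35.6596 V=37.1439[EX]; j=2 S=77.0919 intr=18.0381 cont=18.7782 V=18.7782[hold]; j=3 S=102.4927 intr=0.0000 cont=5.9773 V=5.9773[hold]  S*(3)=57.9861
k=2: j=0 S=50.2901 intr=44.8399 cont=43.3557 V=44.8399[EX]; j=1 S=66.8600 intr=28.2700 cont=27.1645 V=28.2700[EX]; j=2 S=88.8895 intr=6.2405 cont=11.9335 V=11.9335[hold]  S*(2)=66.8600
k=1: j=0 S=57.9861 intr=37.1439 cont=35.6596 V=37.1439[EX]; j=1 S=77.0919 intr=18.0381 cont=19.4676 V=19.4676[hold]  S*(1)=57.9861
k=0: j=0 S=66.8600 intr=28.2700 cont=27.5174 V=28.2700[EX]  S*(0)=66.8600

price = 28.2700
boundary = 66.8600 57.9861 66.8600 57.9861 66.8600 77.0919 66.8600
tree:
28.2700
37.1439 19.4676
44.8399 28.2700 11.9335
51.5146 37.1439 18.7782 5.9773
57.3034 44.8399 28.2700 10.5864 1.9038
62.3238 51.5146 37.1439 18.0381 4.0285 0.0000
66.6780 57.3034 44.8399 28.2700 8.5245 0.0000 0.0000
70.4542 62.3238 51.5146 37.1439 18.0381 0.0000 0.0000 0.0000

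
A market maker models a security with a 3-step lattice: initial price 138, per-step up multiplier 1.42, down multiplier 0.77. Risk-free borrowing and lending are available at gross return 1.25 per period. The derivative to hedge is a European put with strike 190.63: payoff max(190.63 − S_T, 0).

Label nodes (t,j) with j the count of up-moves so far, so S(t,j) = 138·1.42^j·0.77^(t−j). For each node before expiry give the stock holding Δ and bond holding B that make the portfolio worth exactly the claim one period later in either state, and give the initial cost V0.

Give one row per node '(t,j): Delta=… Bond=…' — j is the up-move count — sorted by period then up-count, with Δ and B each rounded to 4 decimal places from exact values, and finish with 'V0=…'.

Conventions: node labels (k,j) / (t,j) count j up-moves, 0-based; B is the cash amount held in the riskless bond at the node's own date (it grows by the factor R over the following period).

(0,0): Delta=-0.2311 Bond=38.8407
(1,0): Delta=-0.7979 Bond=108.7720
(1,1): Delta=-0.1223 Bond=27.2225
(2,0): Delta=-1.0000 Bond=152.5040
(2,1): Delta=-0.7590 Bond=130.1075
(2,2): Delta=0.0000 Bond=0.0000
V0=6.9450

Under the risk-neutral measure, an up-move has probability p* = (R−d)/(u−d) = 0.7385 and values discount at R = 1.25.
Terminal payoffs: V(3,0)=127.6284, V(3,1)=74.4453, V(3,2)=0.0000, V(3,3)=0.0000
Node (2,0) S=81.8202: V=(p*·74.4453+(1−p*)·127.6284)/1.25=70.6838; Δ=(74.4453−127.6284)/(116.1847−63.0016)=-1.0000; B=V−Δ·S=152.5040
Node (2,1) S=150.8892: V=(p*·0.0000+(1−p*)·74.4453)/1.25=15.5763; Δ=(0.0000−74.4453)/(214.2627−116.1847)=-0.7590; B=V−Δ·S=130.1075
Node (2,2) S=278.2632: V=(p*·0.0000+(1−p*)·0.0000)/1.25=0.0000; Δ=(0.0000−0.0000)/(395.1337−214.2627)=0.0000; B=V−Δ·S=0.0000
Node (1,0) S=106.2600: V=(p*·15.5763+(1−p*)·70.6838)/1.25=23.9912; Δ=(15.5763−70.6838)/(150.8892−81.8202)=-0.7979; B=V−Δ·S=108.7720
Node (1,1) S=195.9600: V=(p*·0.0000+(1−p*)·15.5763)/1.25=3.2590; Δ=(0.0000−15.5763)/(278.2632−150.8892)=-0.1223; B=V−Δ·S=27.2225
Node (0,0) S=138.0000: V=(p*·3.2590+(1−p*)·23.9912)/1.25=6.9450; Δ=(3.2590−23.9912)/(195.9600−106.2600)=-0.2311; B=V−Δ·S=38.8407
Verification: the root portfolio costs Δ(0,0)·S0 + B(0,0) = 6.9450, matching V0.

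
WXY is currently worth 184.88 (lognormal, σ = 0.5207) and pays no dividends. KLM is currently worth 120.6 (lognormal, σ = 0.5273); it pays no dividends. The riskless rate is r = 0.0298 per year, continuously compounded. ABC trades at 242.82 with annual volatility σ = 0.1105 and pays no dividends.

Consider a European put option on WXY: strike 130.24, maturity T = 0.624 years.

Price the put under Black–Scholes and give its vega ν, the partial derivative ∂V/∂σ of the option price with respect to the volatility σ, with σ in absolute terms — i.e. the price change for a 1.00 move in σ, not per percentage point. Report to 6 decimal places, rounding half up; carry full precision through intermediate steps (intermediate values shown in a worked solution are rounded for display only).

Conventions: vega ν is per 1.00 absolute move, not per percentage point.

σ√T = 0.5207·√0.624 = 0.411320
d₁ = (ln(S/K) + (r+σ²/2)T) / (σ√T) = (ln(184.88/130.24) + (0.0298+0.5207²/2)·0.624) / 0.411320 = (0.350328 + 0.103187) / 0.411320 = 1.102585
d₂ = d₁ − σ√T = 1.102585 − 0.411320 = 0.691265
e^{−rT} = 0.981577
N(−d₁) = 0.135104,  N(−d₂) = 0.244699
Put price V = K·e^{−rT}·N(−d₂) − S·N(−d₁) = 31.282515 − 24.977970 = 6.304545
φ(d₁) = (1/√(2π))·e^{−d₁²/2} = 0.217233
ν = S·φ(d₁)·√T = 31.725444

price = 6.304545
ν = 31.725444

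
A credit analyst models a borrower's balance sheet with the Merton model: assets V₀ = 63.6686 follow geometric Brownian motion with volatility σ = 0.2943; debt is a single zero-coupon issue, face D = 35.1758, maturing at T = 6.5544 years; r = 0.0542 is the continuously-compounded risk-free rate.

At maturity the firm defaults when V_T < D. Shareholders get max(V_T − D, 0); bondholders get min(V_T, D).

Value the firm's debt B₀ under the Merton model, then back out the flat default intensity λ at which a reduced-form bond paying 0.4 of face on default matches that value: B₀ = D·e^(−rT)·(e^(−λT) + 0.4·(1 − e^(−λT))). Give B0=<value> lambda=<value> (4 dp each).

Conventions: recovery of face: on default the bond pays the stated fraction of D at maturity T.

B0=23.2462 lambda=0.0153

With assets at 63.6686 and a single debt payment of 35.1758 at 6.5544 years:
d₁ = [ln(V₀/D) + (r + σ²/2)T] / (σ√T)
   = [ln(63.6686/35.1758) + (0.0542 + 0.5·0.2943²)·6.5544] / (0.2943·√6.5544)
   = [0.593333 + 0.639095] / 0.753454 = 1.635705
d₂ = d₁ − σ√T = 1.635705 − 0.753454 = 0.882251
N(d₁) = 0.949049,  N(d₂) = 0.811179,  e^(−rT) = 0.700999
E₀ = V₀·N(d₁) − D·e^(−rT)·N(d₂)
   = 63.6686·0.949049 − 35.1758·0.700999·0.811179 = 40.422409
B₀ = V₀ − E₀ = 63.6686 − 40.422409 = 23.246191
e^(−λT) = (B₀·e^(rT)/D − 0.4)/(1 − 0.4) = (23.2462·1.426535/35.1758 − 0.4)/0.6 = 0.90456126
λ = −ln(0.90456126)/6.5544 = 0.015303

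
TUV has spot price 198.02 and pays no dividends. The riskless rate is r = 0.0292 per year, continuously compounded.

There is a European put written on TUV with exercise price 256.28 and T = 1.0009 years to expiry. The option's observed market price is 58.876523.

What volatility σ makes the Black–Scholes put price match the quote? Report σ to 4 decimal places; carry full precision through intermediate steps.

sigma = 0.2922

At σ = 0.2922 the Black–Scholes value reproduces the quote:
σ√T = 0.2922·√1.0009 = 0.292331
d₁ = (ln(S/K) + (r+σ²/2)T) / (σ√T) = (ln(198.02/256.28) + (0.0292+0.2922²/2)·1.0009) / 0.292331 = (-0.257903 + 0.071955) / 0.292331 = -0.636084
d₂ = d₁ − σ√T = -0.636084 − 0.292331 = -0.928416
e^{−rT} = 0.971197
N(−d₁) = 0.737639,  N(−d₂) = 0.823404
V = K·e^{−rT}·N(−d₂) − S·N(−d₁) = 204.943847 − 146.067324 = 58.876523 (the quoted price), and the Black–Scholes price is strictly increasing in σ, so σ is unique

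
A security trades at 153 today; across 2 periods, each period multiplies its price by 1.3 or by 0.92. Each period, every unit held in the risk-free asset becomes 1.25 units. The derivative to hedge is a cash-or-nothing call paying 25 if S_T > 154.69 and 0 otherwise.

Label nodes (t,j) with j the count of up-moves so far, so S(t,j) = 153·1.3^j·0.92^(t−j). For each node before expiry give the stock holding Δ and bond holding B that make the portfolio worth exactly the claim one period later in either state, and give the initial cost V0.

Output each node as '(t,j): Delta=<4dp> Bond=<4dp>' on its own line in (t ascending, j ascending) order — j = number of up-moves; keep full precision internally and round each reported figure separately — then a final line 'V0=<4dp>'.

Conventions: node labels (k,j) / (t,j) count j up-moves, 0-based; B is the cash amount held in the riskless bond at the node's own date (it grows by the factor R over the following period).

No-arbitrage ⇒ martingale measure with p* = (R−d)/(u−d) = 0.8684.
Payoffs at expiry: V(2,0)=0.0000, V(2,1)=25.0000, V(2,2)=25.0000
Node (1,0) S=140.7600: V=(p*·25.0000+(1−p*)·0.0000)/1.25=17.3684; Δ=(25.0000−0.0000)/(182.9880−129.4992)=0.4674; B=V−Δ·S=-48.4211
Node (1,1) S=198.9000: V=(p*·25.0000+(1−p*)·25.0000)/1.25=20.0000; Δ=(25.0000−25.0000)/(258.5700−182.9880)=0.0000; B=V−Δ·S=20.0000
Node (0,0) S=153.0000: V=(p*·20.0000+(1−p*)·17.3684)/1.25=15.7230; Δ=(20.0000−17.3684)/(198.9000−140.7600)=0.0453; B=V−Δ·S=8.7978
Check: Δ(0,0)·S0 + B(0,0) = 15.7230 = V0.

(0,0): Delta=0.0453 Bond=8.7978
(1,0): Delta=0.4674 Bond=-48.4211
(1,1): Delta=0.0000 Bond=20.0000
V0=15.7230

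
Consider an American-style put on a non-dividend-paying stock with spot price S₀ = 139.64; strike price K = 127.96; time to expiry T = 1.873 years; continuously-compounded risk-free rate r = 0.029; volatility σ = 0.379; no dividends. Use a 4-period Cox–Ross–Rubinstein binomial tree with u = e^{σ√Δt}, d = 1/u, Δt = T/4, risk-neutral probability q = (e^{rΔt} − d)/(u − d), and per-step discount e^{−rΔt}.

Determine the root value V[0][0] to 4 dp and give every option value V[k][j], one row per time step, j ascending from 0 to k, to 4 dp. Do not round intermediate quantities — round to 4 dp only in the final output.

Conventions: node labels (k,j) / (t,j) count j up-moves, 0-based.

params: Δt=0.46825 u=1.29608 d=0.77156 q=0.46159 e^(-rΔt)=0.98651
t_4 payoffs: 78.4741 44.8323 0.0000 0.0000 0.0000
k=3: node(3,0) S=64.1377 payoff=63.8223 vs cont=62.0964 → 63.8223 [stop]  node(3,1) S=107.7402 payoff=20.2198 vs cont=23.8126 → 23.8126 [wait]  node(3,2) S=180.9848 payoff=0.0000 vs cont=0.0000 → 0.0000 [wait]  node(3,3) S=304.0229 payoff=0.0000 vs cont=0.0000 → 0.0000 [wait]
k=2: node(2,0) S=83.1277 payoff=44.8323 vs cont=44.7425 → 44.8323 [stop]  node(2,1) S=139.6400 payoff=0.0000 vs cont=12.6480 → 12.6480 [wait]  node(2,2) S=234.5709 payoff=0.0000 vs cont=0.0000 → 0.0000 [wait]
k=1: node(1,0) S=107.7402 payoff=20.2198 vs cont=29.5721 → 29.5721 [wait]  node(1,1) S=180.9848 payoff=0.0000 vs cont=6.7180 → 6.7180 [wait]
k=0: node(0,0) S=139.6400 payoff=0.0000 vs cont=18.7663 → 18.7663 [wait]

price = 18.7663
tree:
18.7663
29.5721 6.7180
44.8323 12.6480 0.0000
63.8223 23.8126 0.0000 0.0000
78.4741 44.8323 0.0000 0.0000 0.0000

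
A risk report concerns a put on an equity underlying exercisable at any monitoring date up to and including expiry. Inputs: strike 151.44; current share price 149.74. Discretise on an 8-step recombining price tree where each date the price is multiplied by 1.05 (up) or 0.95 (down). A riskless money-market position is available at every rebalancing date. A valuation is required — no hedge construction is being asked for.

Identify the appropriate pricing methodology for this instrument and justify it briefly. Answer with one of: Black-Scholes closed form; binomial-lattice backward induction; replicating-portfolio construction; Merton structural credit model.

framework: binomial-lattice backward induction

Key observation: with exercise allowed before expiry on a discrete up/down model (8 steps from spot 149.74), the strike-151.44 put's value must be rolled back through the tree testing early exercise at each node.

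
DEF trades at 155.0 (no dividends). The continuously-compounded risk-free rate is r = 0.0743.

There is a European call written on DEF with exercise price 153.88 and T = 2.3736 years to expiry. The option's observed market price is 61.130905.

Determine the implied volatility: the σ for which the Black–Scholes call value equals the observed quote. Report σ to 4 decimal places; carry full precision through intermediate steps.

sigma = 0.5565

At σ = 0.5565 the Black–Scholes value reproduces the quote:
σ√T = 0.5565·√2.3736 = 0.857371
d₁ = (ln(S/K) + (r+σ²/2)T) / (σ√T) = (ln(155.0/153.88) + (0.0743+0.5565²/2)·2.3736) / 0.857371 = (0.007252 + 0.543901) / 0.857371 = 0.642841
d₂ = d₁ − σ√T = 0.642841 − 0.857371 = -0.214530
e^{−rT} = 0.838317
N(d₁) = 0.739836,  N(d₂) = 0.415067
V = S·N(d₁) − K·e^{−rT}·N(d₂) = 114.674628 − 53.543724 = 61.130905 (matching the quote); vega is positive throughout, so no other σ reproduces this price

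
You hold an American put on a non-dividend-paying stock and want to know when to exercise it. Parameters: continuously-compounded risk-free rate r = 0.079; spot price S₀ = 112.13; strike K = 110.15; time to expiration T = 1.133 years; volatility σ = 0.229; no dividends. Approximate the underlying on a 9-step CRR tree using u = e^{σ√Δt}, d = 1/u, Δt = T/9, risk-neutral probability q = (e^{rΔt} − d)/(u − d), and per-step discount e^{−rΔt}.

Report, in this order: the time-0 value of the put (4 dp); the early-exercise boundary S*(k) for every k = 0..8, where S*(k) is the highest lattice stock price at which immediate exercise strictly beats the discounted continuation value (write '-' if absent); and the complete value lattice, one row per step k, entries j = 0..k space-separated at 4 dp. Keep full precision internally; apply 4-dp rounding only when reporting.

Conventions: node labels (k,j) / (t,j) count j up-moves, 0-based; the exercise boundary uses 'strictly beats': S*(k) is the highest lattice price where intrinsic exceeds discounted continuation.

price = 6.6593
boundary = - - - 87.8741 81.0166 87.8741 95.3121 87.8741 95.3121
tree:
6.6593
10.2553 3.7330
15.3505 6.1241 1.7744
22.2759 9.7616 3.1528 0.6383
29.1334 15.0413 5.4650 1.2503 0.1310
35.4557 22.2759 9.1844 2.4119 0.2884 0.0000
41.2847 29.1334 14.8379 4.5601 0.6349 0.0000 0.0000
46.6588 35.4557 22.2759 8.3892 1.3975 0.0000 0.0000 0.0000
51.6135 41.2847 29.1334 14.8379 3.0759 0.0000 0.0000 0.0000 0.0000
56.1816 46.6588 35.4557 22.2759 6.7704 0.0000 0.0000 0.0000 0.0000 0.0000

params: Δt=0.12589 u=1.08464 d=0.92196 q=0.54114 e^(-rΔt)=0.99010
t_9 payoffs: 56.1816 46.6588 35.4557 22.2759 6.7704 0.0000 0.0000 0.0000 0.0000 0.0000
t_8: node(8,0) S=58.5365 payoff=51.6135 vs cont=50.5235 → 51.6135 [stop]  node(8,1) S=68.8653 payoff=41.2847 vs cont=40.1947 → 41.2847 [stop]  node(8,2) S=81.0166 payoff=29.1334 vs cont=28.0433 → 29.1334 [stop]  node(8,3) S=95.3121 payoff=14.8379 vs cont=13.7479 → 14.8379 [stop]  node(8,4) S=112.1300 payoff=0.0000 vs cont=3.0759 → 3.0759 [wait]  node(8,5) S=131.9154 payoff=0.0000 vs cont=0.0000 → 0.0000 [wait]  node(8,6) S=155.1920 payoff=0.0000 vs cont=0.0000 → 0.0000 [wait]  node(8,7) S=182.5758 payoff=0.0000 vs cont=0.0000 → 0.0000 [wait]  node(8,8) S=214.7915 payoff=0.0000 vs cont=0.0000 → 0.0000 [wait]  ⇒ S*(8)=95.3121
t_7: node(7,0) S=63.4912 payoff=46.6588 vs cont=45.5688 → 46.6588 [stop]  node(7,1) S=74.6943 payoff=35.4557 vs cont=34.3657 → 35.4557 [stop]  node(7,2) S=87.8741 payoff=22.2759 vs cont=21.1858 → 22.2759 [stop]  node(7,3) S=103.3796 payoff=6.7704 vs cont=8.3892 → 8.3892 [wait]  node(7,4) S=121.6210 payoff=0.0000 vs cont=1.3975 → 1.3975 [wait]  node(7,5) S=143.0812 payoff=0.0000 vs cont=0.0000 → 0.0000 [wait]  node(7,6) S=168.3280 payoff=0.0000 vs cont=0.0000 → 0.0000 [wait]  node(7,7) S=198.0296 payoff=0.0000 vs cont=0.0000 → 0.0000 [wait]  ⇒ S*(7)=87.8741
t_6: node(6,0) S=68.8653 payoff=41.2847 vs cont=40.1947 → 41.2847 [stop]  node(6,1) S=81.0166 payoff=29.1334 vs cont=28.0433 → 29.1334 [stop]  node(6,2) S=95.3121 payoff=14.8379 vs cont=14.6152 → 14.8379 [stop]  node(6,3) S=112.1300 payoff=0.0000 vs cont=4.5601 → 4.5601 [wait]  node(6,4) S=131.9154 payoff=0.0000 vs cont=0.6349 → 0.6349 [wait]  node(6,5) S=155.1920 payoff=0.0000 vs cont=0.0000 → 0.0000 [wait]  node(6,6) S=182.5758 payoff=0.0000 vs cont=0.0000 → 0.0000 [wait]  ⇒ S*(6)=95.3121
t_5: node(5,0) S=74.6943 payoff=35.4557 vs cont=34.3657 → 35.4557 [stop]  node(5,1) S=87.8741 payoff=22.2759 vs cont=21.1858 → 22.2759 [stop]  node(5,2) S=103.3796 payoff=6.7704 vs cont=9.1844 → 9.1844 [wait]  node(5,3) S=121.6210 payoff=0.0000 vs cont=2.4119 → 2.4119 [wait]  node(5,4) S=143.0812 payoff=0.0000 vs cont=0.2884 → 0.2884 [wait]  node(5,5) S=168.3280 payoff=0.0000 vs cont=0.0000 → 0.0000 [wait]  ⇒ S*(5)=87.8741
t_4: node(4,0) S=81.0166 payoff=29.1334 vs cont=28.0433 → 29.1334 [stop]  node(4,1) S=95.3121 payoff=14.8379 vs cont=15.0413 → 15.0413 [wait]  node(4,2) S=112.1300 payoff=0.0000 vs cont=5.4650 → 5.4650 [wait]  node(4,3) S=131.9154 payoff=0.0000 vs cont=1.2503 → 1.2503 [wait]  node(4,4) S=155.1920 payoff=0.0000 vs cont=0.1310 → 0.1310 [wait]  ⇒ S*(4)=81.0166
t_3: node(3,0) S=87.8741 payoff=22.2759 vs cont=21.2948 → 22.2759 [stop]  node(3,1) S=103.3796 payoff=6.7704 vs cont=9.7616 → 9.7616 [wait]  node(3,2) S=121.6210 payoff=0.0000 vs cont=3.1528 → 3.1528 [wait]  node(3,3) S=143.0812 payoff=0.0000 vs cont=0.6383 → 0.6383 [wait]  ⇒ S*(3)=87.8741
t_2: node(2,0) S=95.3121 payoff=14.8379 vs cont=15.3505 → 15.3505 [wait]  node(2,1) S=112.1300 payoff=0.0000 vs cont=6.1241 → 6.1241 [wait]  node(2,2) S=131.9154 payoff=0.0000 vs cont=1.7744 → 1.7744 [wait]  ⇒ S*(2)=-
t_1: node(1,0) S=103.3796 payoff=6.7704 vs cont=10.2553 → 10.2553 [wait]  node(1,1) S=121.6210 payoff=0.0000 vs cont=3.7330 → 3.7330 [wait]  ⇒ S*(1)=-
t_0: node(0,0) S=112.1300 payoff=0.0000 vs cont=6.6593 → 6.6593 [wait]  ⇒ S*(0)=-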